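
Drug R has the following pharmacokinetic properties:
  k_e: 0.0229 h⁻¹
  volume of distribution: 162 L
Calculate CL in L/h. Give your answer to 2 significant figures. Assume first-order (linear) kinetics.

CL = k × Vd = 0.0229 × 162 = 3.710 L/h

3.7 L/h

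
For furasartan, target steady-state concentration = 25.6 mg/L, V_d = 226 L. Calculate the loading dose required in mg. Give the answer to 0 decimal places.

5786 mg

LD = Css × Vd = 25.6 × 226 = 5786 mg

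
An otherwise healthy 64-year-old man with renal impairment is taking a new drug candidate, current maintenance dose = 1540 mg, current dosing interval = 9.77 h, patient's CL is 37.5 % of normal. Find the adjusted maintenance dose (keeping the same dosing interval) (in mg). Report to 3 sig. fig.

578 mg

To keep the same average steady-state level, dosing rate must scale with clearance.
CL ratio = 37.5 / 100 = 0.3750
New dose (same interval) = 1540 × 0.3750 = 577.5 mg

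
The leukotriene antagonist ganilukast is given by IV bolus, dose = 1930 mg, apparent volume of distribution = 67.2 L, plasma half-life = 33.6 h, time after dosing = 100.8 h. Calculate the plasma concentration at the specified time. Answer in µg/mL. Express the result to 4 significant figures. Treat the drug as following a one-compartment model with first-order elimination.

C₀ = Dose / Vd = 1930 / 67.2 = 28.72 mg/L
k = ln2 / t½ = 0.693147 / 33.6 = 0.02063 h⁻¹
t / t½ = 100.8 / 33.6 = 3 half-lives
C = C₀ × (1/2)^3 = 28.72 × 0.1250 = 3.590 mg/L
(3.590 mg/L = 3.590 µg/mL)

3.590 µg/mL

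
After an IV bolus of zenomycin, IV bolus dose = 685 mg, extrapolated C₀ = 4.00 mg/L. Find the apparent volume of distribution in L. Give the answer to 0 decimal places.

171 L

Vd = Dose / C₀ = 685.0 / 4.00 = 171.3 L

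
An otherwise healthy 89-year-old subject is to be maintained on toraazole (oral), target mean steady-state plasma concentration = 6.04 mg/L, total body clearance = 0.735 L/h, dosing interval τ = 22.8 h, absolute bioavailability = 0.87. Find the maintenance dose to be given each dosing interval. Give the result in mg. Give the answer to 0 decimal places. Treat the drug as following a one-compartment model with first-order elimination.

At steady state, F × (Dose/τ) = Css × CL.
Dose = Css × CL × τ / F = 6.04 × 0.7350 × 22.8 / 0.87 = 116.3 mg

116 mg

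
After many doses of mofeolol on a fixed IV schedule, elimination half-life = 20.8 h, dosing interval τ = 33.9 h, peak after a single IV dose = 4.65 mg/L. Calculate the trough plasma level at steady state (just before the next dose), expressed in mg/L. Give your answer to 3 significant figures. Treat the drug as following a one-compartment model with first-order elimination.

2.22 mg/L

k = ln2 / t½ = 0.693147 / 20.8 = 0.03332 h⁻¹
e^(−kτ) = e^(−0.03332 × 33.9) = 0.3232
Accumulation ratio R = 1 / (1 − e^(−kτ)) = 1 / (1 − 0.3232) = 1.478
Steady-state trough = C₀ × R × e^(−kτ) = 4.65 × 1.478 × 0.3232 = 2.221 mg/L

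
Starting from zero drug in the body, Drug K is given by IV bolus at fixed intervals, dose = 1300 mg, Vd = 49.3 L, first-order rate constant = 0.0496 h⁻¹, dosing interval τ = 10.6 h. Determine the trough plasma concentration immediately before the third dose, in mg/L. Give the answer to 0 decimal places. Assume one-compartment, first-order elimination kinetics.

C₀ per dose = Dose / Vd = 1300 / 49.3 = 26.37 mg/L
Fraction remaining after one interval: r = e^(−kτ) = e^(−0.04960 × 10.6) = 0.5911
Before dose 3, 2 doses have been given (aged 1τ, 2τ).
C_trough = C₀ × (r + r²) = 26.37 × (0.5911 + 0.3494) = 24.80 mg/L

25 mg/L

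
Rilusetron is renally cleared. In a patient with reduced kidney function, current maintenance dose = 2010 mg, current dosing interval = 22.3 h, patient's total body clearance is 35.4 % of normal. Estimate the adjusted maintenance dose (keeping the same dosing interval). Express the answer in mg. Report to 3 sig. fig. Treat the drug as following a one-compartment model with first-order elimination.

712 mg

To keep the same average steady-state level, dosing rate must scale with clearance.
CL ratio = 35.4 / 100 = 0.3540
New dose (same interval) = 2010 × 0.3540 = 711.5 mg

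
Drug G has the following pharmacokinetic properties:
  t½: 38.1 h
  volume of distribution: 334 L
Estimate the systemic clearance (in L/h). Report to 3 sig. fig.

6.08 L/h

k = ln2 / t½ = 0.693147 / 38.1 = 0.01819 h⁻¹
CL = k × Vd = 0.01819 × 334 = 6.075 L/h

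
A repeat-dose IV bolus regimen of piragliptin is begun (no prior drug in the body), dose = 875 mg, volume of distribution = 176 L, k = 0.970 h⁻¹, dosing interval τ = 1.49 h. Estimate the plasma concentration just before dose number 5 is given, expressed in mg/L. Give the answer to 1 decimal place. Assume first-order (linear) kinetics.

1.5 mg/L

C₀ per dose = Dose / Vd = 875 / 176 = 4.972 mg/L
Fraction remaining after one interval: r = e^(−kτ) = e^(−0.9700 × 1.49) = 0.2357
Before dose 5, 4 doses have been given (aged 1τ, 2τ, 3τ, 4τ).
C_trough = C₀ × (r + r² + … + r^4) = C₀ × r(1−r^4)/(1−r)
        = 4.972 × 0.2357 × (1 − 0.003086) / (1 − 0.2357) = 1.529 mg/L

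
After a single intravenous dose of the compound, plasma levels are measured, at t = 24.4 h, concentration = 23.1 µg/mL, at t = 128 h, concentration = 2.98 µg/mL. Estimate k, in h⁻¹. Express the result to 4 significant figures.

0.01977 h⁻¹

k = ln(C₁/C₂) / (t₂ − t₁) = ln(23.1/2.98) / (128 − 24.4)
  = 2.048 / 103.6 = 0.01977 h⁻¹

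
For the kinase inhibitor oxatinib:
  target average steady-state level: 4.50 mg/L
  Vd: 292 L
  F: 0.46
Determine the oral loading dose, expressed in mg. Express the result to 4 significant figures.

LD = Css × Vd / F = 4.50 × 292 / 0.46 = 2857 mg

2857 mg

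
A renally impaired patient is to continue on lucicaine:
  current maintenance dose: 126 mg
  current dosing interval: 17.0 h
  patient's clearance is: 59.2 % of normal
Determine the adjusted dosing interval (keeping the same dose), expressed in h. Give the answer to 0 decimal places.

To keep the same average steady-state level, dosing rate must scale with clearance.
CL ratio = 59.2 / 100 = 0.5920
New interval (same dose) = 17.0 / 0.5920 = 28.72 h

29 h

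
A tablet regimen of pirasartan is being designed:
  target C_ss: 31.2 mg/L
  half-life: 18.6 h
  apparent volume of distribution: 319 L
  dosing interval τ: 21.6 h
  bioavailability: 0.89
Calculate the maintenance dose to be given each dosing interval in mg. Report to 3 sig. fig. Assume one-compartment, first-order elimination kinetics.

9000 mg

k = ln2 / t½ = 0.693147 / 18.6 = 0.03727 h⁻¹
CL = k × Vd = 0.03727 × 319 = 11.89 L/h
At steady state, F × (Dose/τ) = Css × CL.
Dose = Css × CL × τ / F = 31.2 × 11.89 × 21.6 / 0.89 = 9003 mg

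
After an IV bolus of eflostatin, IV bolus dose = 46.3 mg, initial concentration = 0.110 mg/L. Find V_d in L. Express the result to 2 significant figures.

Vd = Dose / C₀ = 46.30 / 0.110 = 420.9 L

420 L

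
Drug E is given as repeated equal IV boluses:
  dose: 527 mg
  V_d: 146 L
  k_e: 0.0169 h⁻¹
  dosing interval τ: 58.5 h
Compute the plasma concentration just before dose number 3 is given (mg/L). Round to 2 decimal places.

C₀ per dose = Dose / Vd = 527 / 146 = 3.610 mg/L
Fraction remaining after one interval: r = e^(−kτ) = e^(−0.01690 × 58.5) = 0.3721
Before dose 3, 2 doses have been given (aged 1τ, 2τ).
C_trough = C₀ × (r + r²) = 3.610 × (0.3721 + 0.1385) = 1.843 mg/L

1.84 mg/L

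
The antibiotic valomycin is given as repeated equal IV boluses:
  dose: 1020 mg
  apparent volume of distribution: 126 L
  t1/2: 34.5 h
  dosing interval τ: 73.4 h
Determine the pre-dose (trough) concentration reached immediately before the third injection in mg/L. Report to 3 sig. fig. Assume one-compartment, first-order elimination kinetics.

2.28 mg/L

C₀ per dose = Dose / Vd = 1020 / 126 = 8.095 mg/L
k = ln2 / t½ = 0.693147 / 34.5 = 0.02009 h⁻¹
Fraction remaining after one interval: r = e^(−kτ) = e^(−0.02009 × 73.4) = 0.2289
Before dose 3, 2 doses have been given (aged 1τ, 2τ).
C_trough = C₀ × (r + r²) = 8.095 × (0.2289 + 0.05240) = 2.277 mg/L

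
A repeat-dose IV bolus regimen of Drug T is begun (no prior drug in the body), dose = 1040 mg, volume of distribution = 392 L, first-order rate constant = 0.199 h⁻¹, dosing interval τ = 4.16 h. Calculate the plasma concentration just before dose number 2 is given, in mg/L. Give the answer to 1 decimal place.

1.2 mg/L

C₀ per dose = Dose / Vd = 1040 / 392 = 2.653 mg/L
Fraction remaining after one interval: r = e^(−kτ) = e^(−0.1990 × 4.16) = 0.4370
Before dose 2, 1 dose has been given (aged 1τ).
C_trough = C₀ × r = 2.653 × 0.4370 = 1.159 mg/L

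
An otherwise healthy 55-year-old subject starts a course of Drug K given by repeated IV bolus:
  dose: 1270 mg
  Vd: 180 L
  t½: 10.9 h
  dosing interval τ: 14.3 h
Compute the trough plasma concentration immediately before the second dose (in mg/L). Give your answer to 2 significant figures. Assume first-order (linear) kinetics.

2.8 mg/L

C₀ per dose = Dose / Vd = 1270 / 180 = 7.056 mg/L
k = ln2 / t½ = 0.693147 / 10.9 = 0.06359 h⁻¹
Fraction remaining after one interval: r = e^(−kτ) = e^(−0.06359 × 14.3) = 0.4028
Before dose 2, 1 dose has been given (aged 1τ).
C_trough = C₀ × r = 7.056 × 0.4028 = 2.842 mg/L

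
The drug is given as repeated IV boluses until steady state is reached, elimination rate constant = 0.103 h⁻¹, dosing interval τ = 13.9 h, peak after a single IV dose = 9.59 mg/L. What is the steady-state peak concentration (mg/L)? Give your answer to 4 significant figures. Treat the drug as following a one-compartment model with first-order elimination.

12.60 mg/L

e^(−kτ) = e^(−0.1030 × 13.9) = 0.2389
Accumulation ratio R = 1 / (1 − e^(−kτ)) = 1 / (1 − 0.2389) = 1.314
Steady-state peak = C₀ × R = 9.59 × 1.314 = 12.60 mg/L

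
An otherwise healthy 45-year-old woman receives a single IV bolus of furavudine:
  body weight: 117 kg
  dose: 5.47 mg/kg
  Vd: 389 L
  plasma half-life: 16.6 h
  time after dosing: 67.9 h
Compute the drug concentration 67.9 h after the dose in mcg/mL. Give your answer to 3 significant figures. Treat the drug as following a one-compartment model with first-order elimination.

0.0966 mcg/mL

Total dose = 5.47 × 117 = 640.0 mg
C₀ = Dose / Vd = 640.0 / 389 = 1.645 mg/L
k = ln2 / t½ = 0.693147 / 16.6 = 0.04176 h⁻¹
C = C₀ · e^(−k·t) = 1.645 × e^(−0.04176 × 67.9)
  = 1.645 × 0.05869 = 0.09655 mg/L
(0.09655 mg/L = 0.09655 mcg/mL)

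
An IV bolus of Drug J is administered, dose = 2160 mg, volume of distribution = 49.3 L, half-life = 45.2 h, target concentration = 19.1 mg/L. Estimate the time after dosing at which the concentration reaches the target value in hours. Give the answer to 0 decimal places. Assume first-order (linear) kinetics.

C₀ = Dose / Vd = 2160 / 49.3 = 43.81 mg/L
k = ln2 / t½ = 0.693147 / 45.2 = 0.01534 h⁻¹
t = ln(C₀ / C) / k = ln(43.81 / 19.1) / 0.01534
  = ln(2.294) / 0.01534 = 0.8303 / 0.01534 = 54.13 h

54 h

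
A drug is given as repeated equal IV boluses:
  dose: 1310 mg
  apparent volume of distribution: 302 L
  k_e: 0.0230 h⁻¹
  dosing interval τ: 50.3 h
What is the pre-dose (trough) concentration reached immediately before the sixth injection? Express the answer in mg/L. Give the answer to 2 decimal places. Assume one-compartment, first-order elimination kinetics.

1.98 mg/L

C₀ per dose = Dose / Vd = 1310 / 302 = 4.338 mg/L
Fraction remaining after one interval: r = e^(−kτ) = e^(−0.02300 × 50.3) = 0.3145
Before dose 6, 5 doses have been given (aged 1τ, 2τ, 3τ, 4τ, 5τ).
C_trough = C₀ × (r + r² + … + r^5) = C₀ × r(1−r^5)/(1−r)
        = 4.338 × 0.3145 × (1 − 0.003077) / (1 − 0.3145) = 1.984 mg/L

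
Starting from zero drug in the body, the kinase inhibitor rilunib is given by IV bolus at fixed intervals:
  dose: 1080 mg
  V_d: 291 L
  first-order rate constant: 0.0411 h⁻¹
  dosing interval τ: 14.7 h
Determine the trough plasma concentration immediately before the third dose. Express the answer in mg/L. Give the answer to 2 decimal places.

C₀ per dose = Dose / Vd = 1080 / 291 = 3.711 mg/L
Fraction remaining after one interval: r = e^(−kτ) = e^(−0.04110 × 14.7) = 0.5465
Before dose 3, 2 doses have been given (aged 1τ, 2τ).
C_trough = C₀ × (r + r²) = 3.711 × (0.5465 + 0.2987) = 3.137 mg/L

3.14 mg/L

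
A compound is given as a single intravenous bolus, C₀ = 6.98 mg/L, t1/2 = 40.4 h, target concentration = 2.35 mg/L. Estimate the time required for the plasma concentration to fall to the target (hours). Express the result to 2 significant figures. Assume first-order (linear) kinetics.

63 h

k = ln2 / t½ = 0.693147 / 40.4 = 0.01716 h⁻¹
t = ln(C₀ / C) / k = ln(6.980 / 2.35) / 0.01716
  = ln(2.970) / 0.01716 = 1.089 / 0.01716 = 63.46 h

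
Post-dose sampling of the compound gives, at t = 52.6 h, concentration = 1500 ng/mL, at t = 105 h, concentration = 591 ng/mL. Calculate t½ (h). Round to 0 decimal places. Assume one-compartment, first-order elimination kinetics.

k = ln(C₁/C₂) / (t₂ − t₁) = ln(1500/591) / (105 − 52.6)
  = 0.9314 / 52.40 = 0.01777 h⁻¹
t½ = ln2 / k = 0.693147 / 0.01777 = 39.01 h

39 h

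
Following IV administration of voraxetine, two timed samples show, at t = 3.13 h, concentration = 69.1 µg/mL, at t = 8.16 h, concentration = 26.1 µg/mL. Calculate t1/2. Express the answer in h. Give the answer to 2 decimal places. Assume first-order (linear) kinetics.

3.58 h

k = ln(C₁/C₂) / (t₂ − t₁) = ln(69.1/26.1) / (8.16 − 3.13)
  = 0.9736 / 5.030 = 0.1936 h⁻¹
t½ = ln2 / k = 0.693147 / 0.1936 = 3.580 h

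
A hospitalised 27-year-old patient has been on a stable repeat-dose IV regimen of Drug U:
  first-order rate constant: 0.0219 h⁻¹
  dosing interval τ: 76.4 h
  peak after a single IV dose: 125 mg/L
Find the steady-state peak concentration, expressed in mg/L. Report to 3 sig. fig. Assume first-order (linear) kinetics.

e^(−kτ) = e^(−0.02190 × 76.4) = 0.1877
Accumulation ratio R = 1 / (1 − e^(−kτ)) = 1 / (1 − 0.1877) = 1.231
Steady-state peak = C₀ × R = 125 × 1.231 = 153.9 mg/L

154 mg/L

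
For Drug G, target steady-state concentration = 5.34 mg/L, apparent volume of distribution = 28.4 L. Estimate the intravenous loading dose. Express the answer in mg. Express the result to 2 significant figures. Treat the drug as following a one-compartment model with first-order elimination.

150 mg

LD = Css × Vd = 5.34 × 28.4 = 151.7 mg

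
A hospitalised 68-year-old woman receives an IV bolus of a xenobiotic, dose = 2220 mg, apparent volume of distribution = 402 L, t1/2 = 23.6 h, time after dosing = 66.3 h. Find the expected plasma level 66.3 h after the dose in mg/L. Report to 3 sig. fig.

0.788 mg/L

C₀ = Dose / Vd = 2220 / 402 = 5.522 mg/L
k = ln2 / t½ = 0.693147 / 23.6 = 0.02937 h⁻¹
C = C₀ · e^(−k·t) = 5.522 × e^(−0.02937 × 66.3)
  = 5.522 × 0.1427 = 0.7880 mg/L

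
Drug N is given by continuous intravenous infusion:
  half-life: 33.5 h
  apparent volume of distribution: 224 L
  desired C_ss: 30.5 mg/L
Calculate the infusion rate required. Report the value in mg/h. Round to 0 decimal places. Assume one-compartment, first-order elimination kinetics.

141 mg/h

k = ln2 / t½ = 0.693147 / 33.5 = 0.02069 h⁻¹
CL = k × Vd = 0.02069 × 224 = 4.635 L/h
At steady state, infusion rate R₀ = Css × CL = 30.5 × 4.635 = 141.4 mg/h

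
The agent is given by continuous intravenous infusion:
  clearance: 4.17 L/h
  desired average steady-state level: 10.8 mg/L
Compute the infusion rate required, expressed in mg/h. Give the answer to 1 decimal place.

45.0 mg/h

At steady state, infusion rate R₀ = Css × CL = 10.8 × 4.170 = 45.04 mg/h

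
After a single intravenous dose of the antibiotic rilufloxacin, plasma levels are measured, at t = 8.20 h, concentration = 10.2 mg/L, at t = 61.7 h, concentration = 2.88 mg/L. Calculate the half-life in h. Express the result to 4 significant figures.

k = ln(C₁/C₂) / (t₂ − t₁) = ln(10.2/2.88) / (61.7 − 8.20)
  = 1.265 / 53.50 = 0.02364 h⁻¹
t½ = ln2 / k = 0.693147 / 0.02364 = 29.32 h

29.32 h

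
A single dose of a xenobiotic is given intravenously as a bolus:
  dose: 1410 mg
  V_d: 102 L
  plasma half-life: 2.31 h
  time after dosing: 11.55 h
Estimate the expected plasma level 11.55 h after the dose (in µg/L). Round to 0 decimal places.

432 µg/L

C₀ = Dose / Vd = 1410 / 102 = 13.82 mg/L
k = ln2 / t½ = 0.693147 / 2.31 = 0.3001 h⁻¹
t / t½ = 11.55 / 2.31 = 5 half-lives
C = C₀ × (1/2)^5 = 13.82 × 0.03125 = 0.4319 mg/L
Convert: 0.4319 mg/L × 1000 = 431.9 µg/L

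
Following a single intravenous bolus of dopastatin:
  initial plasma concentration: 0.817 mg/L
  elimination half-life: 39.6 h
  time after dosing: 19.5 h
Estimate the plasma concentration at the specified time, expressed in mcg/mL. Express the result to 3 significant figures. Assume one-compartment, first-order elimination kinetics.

0.581 mcg/mL

k = ln2 / t½ = 0.693147 / 39.6 = 0.01750 h⁻¹
C = C₀ · e^(−k·t) = 0.8170 × e^(−0.01750 × 19.5)
  = 0.8170 × 0.7109 = 0.5808 mg/L
(0.5808 mg/L = 0.5808 mcg/mL)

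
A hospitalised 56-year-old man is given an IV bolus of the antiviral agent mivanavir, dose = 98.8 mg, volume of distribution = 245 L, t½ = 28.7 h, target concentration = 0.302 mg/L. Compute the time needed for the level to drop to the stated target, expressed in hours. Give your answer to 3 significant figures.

12.0 h

C₀ = Dose / Vd = 98.80 / 245 = 0.4033 mg/L
k = ln2 / t½ = 0.693147 / 28.7 = 0.02415 h⁻¹
t = ln(C₀ / C) / k = ln(0.4033 / 0.302) / 0.02415
  = ln(1.335) / 0.02415 = 0.2889 / 0.02415 = 11.96 h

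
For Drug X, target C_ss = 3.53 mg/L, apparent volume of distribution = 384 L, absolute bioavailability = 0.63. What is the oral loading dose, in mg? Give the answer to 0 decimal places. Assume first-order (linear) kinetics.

LD = Css × Vd / F = 3.53 × 384 / 0.63 = 2152 mg

2152 mg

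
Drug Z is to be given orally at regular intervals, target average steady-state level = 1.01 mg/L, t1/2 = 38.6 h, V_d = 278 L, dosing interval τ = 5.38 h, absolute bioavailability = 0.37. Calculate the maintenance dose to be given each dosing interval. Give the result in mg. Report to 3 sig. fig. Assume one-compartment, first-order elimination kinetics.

k = ln2 / t½ = 0.693147 / 38.6 = 0.01796 h⁻¹
CL = k × Vd = 0.01796 × 278 = 4.993 L/h
At steady state, F × (Dose/τ) = Css × CL.
Dose = Css × CL × τ / F = 1.01 × 4.993 × 5.38 / 0.37 = 73.33 mg

73.3 mg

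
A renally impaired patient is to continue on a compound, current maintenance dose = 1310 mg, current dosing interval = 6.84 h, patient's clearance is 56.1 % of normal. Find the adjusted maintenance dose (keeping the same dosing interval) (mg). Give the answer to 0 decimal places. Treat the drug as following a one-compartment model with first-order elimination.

To keep the same average steady-state level, dosing rate must scale with clearance.
CL ratio = 56.1 / 100 = 0.5610
New dose (same interval) = 1310 × 0.5610 = 734.9 mg

735 mg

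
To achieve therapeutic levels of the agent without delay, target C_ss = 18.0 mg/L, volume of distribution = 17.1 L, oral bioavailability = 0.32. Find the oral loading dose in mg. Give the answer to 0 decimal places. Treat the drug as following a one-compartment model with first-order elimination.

LD = Css × Vd / F = 18.0 × 17.1 / 0.32 = 961.9 mg

962 mg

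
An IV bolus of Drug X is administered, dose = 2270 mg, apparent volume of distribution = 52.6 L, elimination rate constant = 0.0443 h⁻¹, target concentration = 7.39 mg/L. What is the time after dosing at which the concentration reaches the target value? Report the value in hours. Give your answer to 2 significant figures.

40 h

C₀ = Dose / Vd = 2270 / 52.6 = 43.16 mg/L
t = ln(C₀ / C) / k = ln(43.16 / 7.39) / 0.04430
  = ln(5.840) / 0.04430 = 1.765 / 0.04430 = 39.84 h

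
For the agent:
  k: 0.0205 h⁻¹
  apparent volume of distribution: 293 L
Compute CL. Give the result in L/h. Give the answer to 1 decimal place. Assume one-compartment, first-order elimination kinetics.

CL = k × Vd = 0.0205 × 293 = 6.007 L/h

6.0 L/h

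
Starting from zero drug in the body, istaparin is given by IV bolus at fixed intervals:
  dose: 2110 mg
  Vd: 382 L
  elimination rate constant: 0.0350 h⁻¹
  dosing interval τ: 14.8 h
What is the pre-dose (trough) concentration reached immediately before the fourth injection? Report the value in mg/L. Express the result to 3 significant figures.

6.42 mg/L

C₀ per dose = Dose / Vd = 2110 / 382 = 5.524 mg/L
Fraction remaining after one interval: r = e^(−kτ) = e^(−0.03500 × 14.8) = 0.5957
Before dose 4, 3 doses have been given (aged 1τ, 2τ, 3τ).
C_trough = C₀ × (r + r² + … + r^3) = C₀ × r(1−r^3)/(1−r)
        = 5.524 × 0.5957 × (1 − 0.2114) / (1 − 0.5957) = 6.419 mg/L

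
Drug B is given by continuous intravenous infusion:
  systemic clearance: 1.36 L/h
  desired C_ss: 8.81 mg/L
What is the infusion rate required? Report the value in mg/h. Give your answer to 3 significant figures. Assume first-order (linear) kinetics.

12.0 mg/h

At steady state, infusion rate R₀ = Css × CL = 8.81 × 1.360 = 11.98 mg/h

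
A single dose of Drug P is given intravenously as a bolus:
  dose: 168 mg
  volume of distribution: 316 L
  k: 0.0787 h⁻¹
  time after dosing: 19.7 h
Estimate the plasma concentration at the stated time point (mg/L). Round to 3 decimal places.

0.113 mg/L

C₀ = Dose / Vd = 168.0 / 316 = 0.5316 mg/L
C = C₀ · e^(−k·t) = 0.5316 × e^(−0.07870 × 19.7)
  = 0.5316 × 0.2122 = 0.1128 mg/L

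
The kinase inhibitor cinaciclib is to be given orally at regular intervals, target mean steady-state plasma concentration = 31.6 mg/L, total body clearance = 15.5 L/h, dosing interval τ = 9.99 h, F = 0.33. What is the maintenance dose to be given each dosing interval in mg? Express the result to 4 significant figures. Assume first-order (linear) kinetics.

14830 mg

At steady state, F × (Dose/τ) = Css × CL.
Dose = Css × CL × τ / F = 31.6 × 15.50 × 9.99 / 0.33 = 14830 mg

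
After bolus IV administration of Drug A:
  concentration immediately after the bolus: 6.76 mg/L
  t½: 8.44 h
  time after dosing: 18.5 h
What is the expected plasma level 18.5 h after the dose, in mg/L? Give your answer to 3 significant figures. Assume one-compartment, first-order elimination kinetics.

1.48 mg/L

k = ln2 / t½ = 0.693147 / 8.44 = 0.08213 h⁻¹
C = C₀ · e^(−k·t) = 6.760 × e^(−0.08213 × 18.5)
  = 6.760 × 0.2188 = 1.479 mg/L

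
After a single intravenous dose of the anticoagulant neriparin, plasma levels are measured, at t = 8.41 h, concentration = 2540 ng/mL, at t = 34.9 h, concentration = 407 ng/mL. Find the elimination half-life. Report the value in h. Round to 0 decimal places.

10 h

k = ln(C₁/C₂) / (t₂ − t₁) = ln(2540/407) / (34.9 − 8.41)
  = 1.831 / 26.49 = 0.06912 h⁻¹
t½ = ln2 / k = 0.693147 / 0.06912 = 10.03 h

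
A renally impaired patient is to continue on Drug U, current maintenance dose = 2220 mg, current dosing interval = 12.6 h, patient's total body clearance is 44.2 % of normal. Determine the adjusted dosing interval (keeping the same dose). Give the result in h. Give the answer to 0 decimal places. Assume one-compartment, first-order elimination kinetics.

To keep the same average steady-state level, dosing rate must scale with clearance.
CL ratio = 44.2 / 100 = 0.4420
New interval (same dose) = 12.6 / 0.4420 = 28.51 h

29 h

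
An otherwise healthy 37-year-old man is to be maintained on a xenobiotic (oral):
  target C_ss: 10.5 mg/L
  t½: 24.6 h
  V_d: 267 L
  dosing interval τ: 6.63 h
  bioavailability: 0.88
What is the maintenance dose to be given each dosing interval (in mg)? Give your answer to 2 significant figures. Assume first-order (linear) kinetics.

600 mg

k = ln2 / t½ = 0.693147 / 24.6 = 0.02818 h⁻¹
CL = k × Vd = 0.02818 × 267 = 7.524 L/h
At steady state, F × (Dose/τ) = Css × CL.
Dose = Css × CL × τ / F = 10.5 × 7.524 × 6.63 / 0.88 = 595.2 mg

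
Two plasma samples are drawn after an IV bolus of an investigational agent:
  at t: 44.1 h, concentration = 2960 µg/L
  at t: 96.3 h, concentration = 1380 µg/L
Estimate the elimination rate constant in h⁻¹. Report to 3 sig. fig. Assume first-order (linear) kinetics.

0.0146 h⁻¹

k = ln(C₁/C₂) / (t₂ − t₁) = ln(2960/1380) / (96.3 − 44.1)
  = 0.7631 / 52.20 = 0.01462 h⁻¹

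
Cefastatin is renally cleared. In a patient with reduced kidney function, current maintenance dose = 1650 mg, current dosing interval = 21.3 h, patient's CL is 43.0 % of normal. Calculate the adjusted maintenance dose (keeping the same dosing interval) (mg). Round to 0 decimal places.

710 mg

To keep the same average steady-state level, dosing rate must scale with clearance.
CL ratio = 43.0 / 100 = 0.4300
New dose (same interval) = 1650 × 0.4300 = 709.5 mg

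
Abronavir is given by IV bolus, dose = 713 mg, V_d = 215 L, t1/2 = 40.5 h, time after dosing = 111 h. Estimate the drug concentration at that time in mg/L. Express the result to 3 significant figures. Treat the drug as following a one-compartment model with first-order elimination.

C₀ = Dose / Vd = 713.0 / 215 = 3.316 mg/L
k = ln2 / t½ = 0.693147 / 40.5 = 0.01711 h⁻¹
C = C₀ · e^(−k·t) = 3.316 × e^(−0.01711 × 111)
  = 3.316 × 0.1497 = 0.4964 mg/L

0.496 mg/L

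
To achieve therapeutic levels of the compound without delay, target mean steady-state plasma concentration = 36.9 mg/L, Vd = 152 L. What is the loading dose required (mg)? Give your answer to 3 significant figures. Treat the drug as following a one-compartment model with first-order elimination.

LD = Css × Vd = 36.9 × 152 = 5609 mg

5610 mg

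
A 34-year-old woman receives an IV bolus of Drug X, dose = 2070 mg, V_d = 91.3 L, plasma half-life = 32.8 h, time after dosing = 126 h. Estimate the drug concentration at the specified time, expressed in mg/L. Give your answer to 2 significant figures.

C₀ = Dose / Vd = 2070 / 91.3 = 22.67 mg/L
k = ln2 / t½ = 0.693147 / 32.8 = 0.02113 h⁻¹
C = C₀ · e^(−k·t) = 22.67 × e^(−0.02113 × 126)
  = 22.67 × 0.06978 = 1.582 mg/L

1.6 mg/L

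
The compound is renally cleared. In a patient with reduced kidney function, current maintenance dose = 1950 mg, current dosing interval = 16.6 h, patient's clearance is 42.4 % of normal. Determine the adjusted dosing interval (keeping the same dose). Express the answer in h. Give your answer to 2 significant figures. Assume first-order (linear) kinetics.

39 h

To keep the same average steady-state level, dosing rate must scale with clearance.
CL ratio = 42.4 / 100 = 0.4240
New interval (same dose) = 16.6 / 0.4240 = 39.15 h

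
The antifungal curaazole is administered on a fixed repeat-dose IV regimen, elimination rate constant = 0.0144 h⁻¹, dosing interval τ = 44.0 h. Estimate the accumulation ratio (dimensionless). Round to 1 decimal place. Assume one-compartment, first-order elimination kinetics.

2.1

e^(−kτ) = e^(−0.01440 × 44.0) = 0.5307
Accumulation ratio R = 1 / (1 − e^(−kτ)) = 1 / (1 − 0.5307) = 2.131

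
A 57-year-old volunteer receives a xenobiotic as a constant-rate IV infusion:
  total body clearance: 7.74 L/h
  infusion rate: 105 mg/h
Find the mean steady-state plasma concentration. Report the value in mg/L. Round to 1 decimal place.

At steady state Css = R₀ / CL = 105 / 7.740 = 13.57 mg/L

13.6 mg/L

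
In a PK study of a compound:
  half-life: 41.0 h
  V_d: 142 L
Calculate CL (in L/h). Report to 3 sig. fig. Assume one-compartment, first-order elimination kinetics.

2.40 L/h

k = ln2 / t½ = 0.693147 / 41.0 = 0.01691 h⁻¹
CL = k × Vd = 0.01691 × 142 = 2.401 L/h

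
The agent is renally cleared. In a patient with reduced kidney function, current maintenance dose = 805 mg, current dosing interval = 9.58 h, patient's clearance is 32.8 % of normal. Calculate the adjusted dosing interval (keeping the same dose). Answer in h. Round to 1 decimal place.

29.2 h

To keep the same average steady-state level, dosing rate must scale with clearance.
CL ratio = 32.8 / 100 = 0.3280
New interval (same dose) = 9.58 / 0.3280 = 29.21 h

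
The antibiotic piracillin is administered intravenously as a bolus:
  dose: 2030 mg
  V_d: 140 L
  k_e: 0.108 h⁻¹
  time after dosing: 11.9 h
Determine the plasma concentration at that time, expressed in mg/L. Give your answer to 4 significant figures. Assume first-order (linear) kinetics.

C₀ = Dose / Vd = 2030 / 140 = 14.50 mg/L
C = C₀ · e^(−k·t) = 14.50 × e^(−0.1080 × 11.9)
  = 14.50 × 0.2766 = 4.011 mg/L

4.011 mg/L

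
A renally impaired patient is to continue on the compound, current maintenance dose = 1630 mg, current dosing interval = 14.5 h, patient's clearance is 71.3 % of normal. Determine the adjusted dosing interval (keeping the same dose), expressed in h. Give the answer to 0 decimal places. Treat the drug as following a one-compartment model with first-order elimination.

To keep the same average steady-state level, dosing rate must scale with clearance.
CL ratio = 71.3 / 100 = 0.7130
New interval (same dose) = 14.5 / 0.7130 = 20.34 h

20 h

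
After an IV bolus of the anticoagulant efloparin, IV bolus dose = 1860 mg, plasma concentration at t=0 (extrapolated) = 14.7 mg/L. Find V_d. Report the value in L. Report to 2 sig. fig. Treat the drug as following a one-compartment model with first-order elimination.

130 L

Vd = Dose / C₀ = 1860 / 14.7 = 126.5 L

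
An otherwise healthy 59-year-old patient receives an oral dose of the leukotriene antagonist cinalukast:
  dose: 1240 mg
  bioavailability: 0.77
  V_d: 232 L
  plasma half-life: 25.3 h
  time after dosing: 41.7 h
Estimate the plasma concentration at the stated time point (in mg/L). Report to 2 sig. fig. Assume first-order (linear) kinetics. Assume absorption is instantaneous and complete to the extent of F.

1.3 mg/L

Amount reaching circulation = F × Dose = 0.77 × 1240 = 954.8 mg
C₀ = F·Dose / Vd = 954.8 / 232 = 4.116 mg/L
k = ln2 / t½ = 0.693147 / 25.3 = 0.02740 h⁻¹
C = C₀ · e^(−k·t) = 4.116 × e^(−0.02740 × 41.7)
  = 4.116 × 0.3190 = 1.313 mg/L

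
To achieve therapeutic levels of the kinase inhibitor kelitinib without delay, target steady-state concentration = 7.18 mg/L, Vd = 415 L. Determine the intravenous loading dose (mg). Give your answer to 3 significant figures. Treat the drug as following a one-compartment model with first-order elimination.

2980 mg

LD = Css × Vd = 7.18 × 415 = 2980 mg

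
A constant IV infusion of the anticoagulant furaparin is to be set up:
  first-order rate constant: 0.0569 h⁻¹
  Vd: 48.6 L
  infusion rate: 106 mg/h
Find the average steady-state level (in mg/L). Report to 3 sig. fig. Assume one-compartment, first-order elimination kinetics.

CL = k × Vd = 0.05690 × 48.6 = 2.765 L/h
At steady state Css = R₀ / CL = 106 / 2.765 = 38.34 mg/L

38.3 mg/L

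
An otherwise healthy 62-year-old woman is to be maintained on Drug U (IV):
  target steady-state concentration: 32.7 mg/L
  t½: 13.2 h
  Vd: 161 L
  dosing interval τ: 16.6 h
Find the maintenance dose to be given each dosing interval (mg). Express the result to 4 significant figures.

k = ln2 / t½ = 0.693147 / 13.2 = 0.05251 h⁻¹
CL = k × Vd = 0.05251 × 161 = 8.454 L/h
At steady state, Dose/τ = Css × CL.
Dose = Css × CL × τ = 32.7 × 8.454 × 16.6 = 4589 mg

4589 mg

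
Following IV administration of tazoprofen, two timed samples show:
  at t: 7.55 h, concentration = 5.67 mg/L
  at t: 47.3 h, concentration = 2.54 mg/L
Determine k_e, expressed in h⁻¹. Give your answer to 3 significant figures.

k = ln(C₁/C₂) / (t₂ − t₁) = ln(5.67/2.54) / (47.3 − 7.55)
  = 0.8030 / 39.75 = 0.02020 h⁻¹

0.0202 h⁻¹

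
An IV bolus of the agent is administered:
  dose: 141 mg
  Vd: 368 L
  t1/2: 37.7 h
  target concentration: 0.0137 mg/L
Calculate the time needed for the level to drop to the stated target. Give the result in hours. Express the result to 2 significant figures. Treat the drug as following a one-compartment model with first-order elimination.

180 h

C₀ = Dose / Vd = 141.0 / 368 = 0.3832 mg/L
k = ln2 / t½ = 0.693147 / 37.7 = 0.01839 h⁻¹
t = ln(C₀ / C) / k = ln(0.3832 / 0.0137) / 0.01839
  = ln(27.97) / 0.01839 = 3.331 / 0.01839 = 181.1 h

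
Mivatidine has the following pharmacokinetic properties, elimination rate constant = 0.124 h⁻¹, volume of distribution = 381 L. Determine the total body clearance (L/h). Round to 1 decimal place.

47.2 L/h

CL = k × Vd = 0.124 × 381 = 47.24 L/h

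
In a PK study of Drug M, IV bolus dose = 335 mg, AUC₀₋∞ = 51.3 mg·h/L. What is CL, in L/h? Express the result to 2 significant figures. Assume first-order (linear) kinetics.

CL = Dose / AUC = 335 / 51.3 = 6.530 L/h

6.5 L/h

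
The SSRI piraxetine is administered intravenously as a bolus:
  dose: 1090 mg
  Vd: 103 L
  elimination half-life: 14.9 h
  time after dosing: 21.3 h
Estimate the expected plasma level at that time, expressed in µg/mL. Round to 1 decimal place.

C₀ = Dose / Vd = 1090 / 103 = 10.58 mg/L
k = ln2 / t½ = 0.693147 / 14.9 = 0.04652 h⁻¹
C = C₀ · e^(−k·t) = 10.58 × e^(−0.04652 × 21.3)
  = 10.58 × 0.3713 = 3.928 mg/L
(3.928 mg/L = 3.928 µg/mL)

3.9 µg/mL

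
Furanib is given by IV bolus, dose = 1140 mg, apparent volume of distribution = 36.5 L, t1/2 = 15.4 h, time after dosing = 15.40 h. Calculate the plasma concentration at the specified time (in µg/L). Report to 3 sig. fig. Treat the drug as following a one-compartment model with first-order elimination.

15600 µg/L

C₀ = Dose / Vd = 1140 / 36.5 = 31.23 mg/L
k = ln2 / t½ = 0.693147 / 15.4 = 0.04501 h⁻¹
t / t½ = 15.40 / 15.4 = 1 half-lives
C = C₀ × (1/2)^1 = 31.23 × 0.5000 = 15.62 mg/L
Convert: 15.62 mg/L × 1000 = 15620 µg/L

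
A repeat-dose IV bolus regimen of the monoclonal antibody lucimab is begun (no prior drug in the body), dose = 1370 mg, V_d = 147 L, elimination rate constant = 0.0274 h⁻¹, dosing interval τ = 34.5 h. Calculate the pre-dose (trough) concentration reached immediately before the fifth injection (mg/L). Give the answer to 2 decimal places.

5.79 mg/L

C₀ per dose = Dose / Vd = 1370 / 147 = 9.320 mg/L
Fraction remaining after one interval: r = e^(−kτ) = e^(−0.02740 × 34.5) = 0.3886
Before dose 5, 4 doses have been given (aged 1τ, 2τ, 3τ, 4τ).
C_trough = C₀ × (r + r² + … + r^4) = C₀ × r(1−r^4)/(1−r)
        = 9.320 × 0.3886 × (1 − 0.02280) / (1 − 0.3886) = 5.789 mg/L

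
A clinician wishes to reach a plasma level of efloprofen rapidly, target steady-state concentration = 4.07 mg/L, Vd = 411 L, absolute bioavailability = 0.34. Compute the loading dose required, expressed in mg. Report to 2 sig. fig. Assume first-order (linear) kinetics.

4900 mg

LD = Css × Vd / F = 4.07 × 411 / 0.34 = 4920 mg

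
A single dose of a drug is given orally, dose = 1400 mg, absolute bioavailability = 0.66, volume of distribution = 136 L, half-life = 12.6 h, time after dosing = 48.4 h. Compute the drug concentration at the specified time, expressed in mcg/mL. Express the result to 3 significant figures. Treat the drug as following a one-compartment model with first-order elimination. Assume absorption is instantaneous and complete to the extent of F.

0.474 mcg/mL

Amount reaching circulation = F × Dose = 0.66 × 1400 = 924.0 mg
C₀ = F·Dose / Vd = 924.0 / 136 = 6.794 mg/L
k = ln2 / t½ = 0.693147 / 12.6 = 0.05501 h⁻¹
C = C₀ · e^(−k·t) = 6.794 × e^(−0.05501 × 48.4)
  = 6.794 × 0.06977 = 0.4740 mg/L
(0.4740 mg/L = 0.4740 mcg/mL)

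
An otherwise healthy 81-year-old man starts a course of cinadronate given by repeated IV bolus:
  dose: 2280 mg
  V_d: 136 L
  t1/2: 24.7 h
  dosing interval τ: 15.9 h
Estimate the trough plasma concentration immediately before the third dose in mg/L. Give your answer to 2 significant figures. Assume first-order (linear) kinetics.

18 mg/L

C₀ per dose = Dose / Vd = 2280 / 136 = 16.76 mg/L
k = ln2 / t½ = 0.693147 / 24.7 = 0.02806 h⁻¹
Fraction remaining after one interval: r = e^(−kτ) = e^(−0.02806 × 15.9) = 0.6401
Before dose 3, 2 doses have been given (aged 1τ, 2τ).
C_trough = C₀ × (r + r²) = 16.76 × (0.6401 + 0.4097) = 17.59 mg/L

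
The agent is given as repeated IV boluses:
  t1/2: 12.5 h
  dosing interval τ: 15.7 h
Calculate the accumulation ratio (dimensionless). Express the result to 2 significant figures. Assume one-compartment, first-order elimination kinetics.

1.7

k = ln2 / t½ = 0.693147 / 12.5 = 0.05545 h⁻¹
e^(−kτ) = e^(−0.05545 × 15.7) = 0.4187
Accumulation ratio R = 1 / (1 − e^(−kτ)) = 1 / (1 − 0.4187) = 1.720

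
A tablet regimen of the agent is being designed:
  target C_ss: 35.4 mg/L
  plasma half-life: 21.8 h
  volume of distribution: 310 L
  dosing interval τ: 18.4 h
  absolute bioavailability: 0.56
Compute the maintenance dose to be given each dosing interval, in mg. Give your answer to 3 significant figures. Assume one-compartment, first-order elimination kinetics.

11500 mg

k = ln2 / t½ = 0.693147 / 21.8 = 0.03180 h⁻¹
CL = k × Vd = 0.03180 × 310 = 9.858 L/h
At steady state, F × (Dose/τ) = Css × CL.
Dose = Css × CL × τ / F = 35.4 × 9.858 × 18.4 / 0.56 = 11470 mg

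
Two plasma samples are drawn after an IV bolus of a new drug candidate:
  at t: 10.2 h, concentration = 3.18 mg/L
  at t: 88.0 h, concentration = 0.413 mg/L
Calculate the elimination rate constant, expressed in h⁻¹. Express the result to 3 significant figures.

k = ln(C₁/C₂) / (t₂ − t₁) = ln(3.18/0.413) / (88.0 − 10.2)
  = 2.041 / 77.80 = 0.02623 h⁻¹

0.0262 h⁻¹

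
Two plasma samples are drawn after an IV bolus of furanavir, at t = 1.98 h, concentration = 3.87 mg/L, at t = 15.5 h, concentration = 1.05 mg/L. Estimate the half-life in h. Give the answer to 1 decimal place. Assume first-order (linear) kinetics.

7.2 h

k = ln(C₁/C₂) / (t₂ − t₁) = ln(3.87/1.05) / (15.5 − 1.98)
  = 1.304 / 13.52 = 0.09645 h⁻¹
t½ = ln2 / k = 0.693147 / 0.09645 = 7.187 h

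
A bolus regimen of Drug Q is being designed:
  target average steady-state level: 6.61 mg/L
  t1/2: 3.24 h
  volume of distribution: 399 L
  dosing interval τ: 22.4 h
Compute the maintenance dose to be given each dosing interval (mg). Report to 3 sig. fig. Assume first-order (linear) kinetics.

k = ln2 / t½ = 0.693147 / 3.24 = 0.2139 h⁻¹
CL = k × Vd = 0.2139 × 399 = 85.35 L/h
At steady state, Dose/τ = Css × CL.
Dose = Css × CL × τ = 6.61 × 85.35 × 22.4 = 12640 mg

12600 mg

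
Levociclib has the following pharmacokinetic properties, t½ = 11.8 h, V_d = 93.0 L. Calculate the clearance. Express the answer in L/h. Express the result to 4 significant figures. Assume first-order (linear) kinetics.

5.463 L/h

k = ln2 / t½ = 0.693147 / 11.8 = 0.05874 h⁻¹
CL = k × Vd = 0.05874 × 93.0 = 5.463 L/h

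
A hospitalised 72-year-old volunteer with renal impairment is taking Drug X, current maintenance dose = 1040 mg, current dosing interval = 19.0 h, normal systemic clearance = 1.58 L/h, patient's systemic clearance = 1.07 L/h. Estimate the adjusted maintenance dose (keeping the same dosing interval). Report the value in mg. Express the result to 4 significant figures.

To keep the same average steady-state level, dosing rate must scale with clearance.
CL ratio = 1.07 / 1.58 = 0.6772
New dose (same interval) = 1040 × 0.6772 = 704.3 mg

704.3 mg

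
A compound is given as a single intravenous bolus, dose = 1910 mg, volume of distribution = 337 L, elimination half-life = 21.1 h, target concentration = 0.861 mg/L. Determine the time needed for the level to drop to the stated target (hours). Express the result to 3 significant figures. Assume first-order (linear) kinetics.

C₀ = Dose / Vd = 1910 / 337 = 5.668 mg/L
k = ln2 / t½ = 0.693147 / 21.1 = 0.03285 h⁻¹
t = ln(C₀ / C) / k = ln(5.668 / 0.861) / 0.03285
  = ln(6.583) / 0.03285 = 1.884 / 0.03285 = 57.35 h

57.4 h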